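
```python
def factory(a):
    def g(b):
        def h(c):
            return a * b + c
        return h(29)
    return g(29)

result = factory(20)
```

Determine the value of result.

Step 1: a = 20, b = 29, c = 29.
Step 2: h() computes a * b + c = 20 * 29 + 29 = 609.
Step 3: result = 609

The answer is 609.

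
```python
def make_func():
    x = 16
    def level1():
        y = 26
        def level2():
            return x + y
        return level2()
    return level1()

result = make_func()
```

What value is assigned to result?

Step 1: x = 16 in make_func. y = 26 in level1.
Step 2: level2() reads x = 16 and y = 26 from enclosing scopes.
Step 3: result = 16 + 26 = 42

The answer is 42.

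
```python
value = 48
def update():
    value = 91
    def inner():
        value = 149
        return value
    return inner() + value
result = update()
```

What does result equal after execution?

Step 1: update() has local value = 91. inner() has local value = 149.
Step 2: inner() returns its local value = 149.
Step 3: update() returns 149 + its own value (91) = 240

The answer is 240.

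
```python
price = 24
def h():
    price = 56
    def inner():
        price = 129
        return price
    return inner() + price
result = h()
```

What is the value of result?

Step 1: h() has local price = 56. inner() has local price = 129.
Step 2: inner() returns its local price = 129.
Step 3: h() returns 129 + its own price (56) = 185

The answer is 185.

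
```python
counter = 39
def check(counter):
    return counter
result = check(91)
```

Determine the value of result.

Step 1: Global counter = 39.
Step 2: check(91) takes parameter counter = 91, which shadows the global.
Step 3: result = 91

The answer is 91.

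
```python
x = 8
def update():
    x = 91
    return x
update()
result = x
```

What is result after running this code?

Step 1: x = 8 globally.
Step 2: update() creates a LOCAL x = 91 (no global keyword!).
Step 3: The global x is unchanged. result = 8

The answer is 8.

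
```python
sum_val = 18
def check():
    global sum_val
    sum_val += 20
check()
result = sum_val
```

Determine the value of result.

Step 1: sum_val = 18 globally.
Step 2: check() modifies global sum_val: sum_val += 20 = 38.
Step 3: result = 38

The answer is 38.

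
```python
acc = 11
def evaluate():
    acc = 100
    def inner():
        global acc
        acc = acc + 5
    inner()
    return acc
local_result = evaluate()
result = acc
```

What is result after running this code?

Step 1: Global acc = 11. evaluate() creates local acc = 100.
Step 2: inner() declares global acc and adds 5: global acc = 11 + 5 = 16.
Step 3: evaluate() returns its local acc = 100 (unaffected by inner).
Step 4: result = global acc = 16

The answer is 16.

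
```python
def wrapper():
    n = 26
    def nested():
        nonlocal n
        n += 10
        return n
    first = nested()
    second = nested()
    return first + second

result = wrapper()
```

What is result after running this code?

Step 1: n starts at 26.
Step 2: First call: n = 26 + 10 = 36, returns 36.
Step 3: Second call: n = 36 + 10 = 46, returns 46.
Step 4: result = 36 + 46 = 82

The answer is 82.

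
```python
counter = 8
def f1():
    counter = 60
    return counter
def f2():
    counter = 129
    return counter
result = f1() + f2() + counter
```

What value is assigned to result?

Step 1: Each function shadows global counter with its own local.
Step 2: f1() returns 60, f2() returns 129.
Step 3: Global counter = 8 is unchanged. result = 60 + 129 + 8 = 197

The answer is 197.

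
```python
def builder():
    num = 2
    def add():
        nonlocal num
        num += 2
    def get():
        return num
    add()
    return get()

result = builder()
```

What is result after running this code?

Step 1: num = 2. add() modifies it via nonlocal, get() reads it.
Step 2: add() makes num = 2 + 2 = 4.
Step 3: get() returns 4. result = 4

The answer is 4.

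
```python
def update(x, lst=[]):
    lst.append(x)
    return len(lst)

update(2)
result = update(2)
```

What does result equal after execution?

Step 1: Mutable default list persists between calls.
Step 2: First call: lst = [2], len = 1. Second call: lst = [2, 2], len = 2.
Step 3: result = 2

The answer is 2.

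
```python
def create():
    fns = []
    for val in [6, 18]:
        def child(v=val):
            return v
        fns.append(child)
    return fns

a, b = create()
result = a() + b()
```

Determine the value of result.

Step 1: Default argument v=val captures val at each iteration.
Step 2: a() returns 6 (captured at first iteration), b() returns 18 (captured at second).
Step 3: result = 6 + 18 = 24

The answer is 24.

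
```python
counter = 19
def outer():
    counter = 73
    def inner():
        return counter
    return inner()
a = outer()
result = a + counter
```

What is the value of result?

Step 1: outer() has local counter = 73. inner() reads from enclosing.
Step 2: outer() returns 73. Global counter = 19 unchanged.
Step 3: result = 73 + 19 = 92

The answer is 92.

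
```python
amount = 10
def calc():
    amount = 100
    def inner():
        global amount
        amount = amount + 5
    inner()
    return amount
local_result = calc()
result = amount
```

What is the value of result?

Step 1: Global amount = 10. calc() creates local amount = 100.
Step 2: inner() declares global amount and adds 5: global amount = 10 + 5 = 15.
Step 3: calc() returns its local amount = 100 (unaffected by inner).
Step 4: result = global amount = 15

The answer is 15.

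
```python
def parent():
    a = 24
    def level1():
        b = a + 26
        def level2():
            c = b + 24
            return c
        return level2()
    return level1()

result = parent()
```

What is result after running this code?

Step 1: a = 24. b = a + 26 = 50.
Step 2: c = b + 24 = 50 + 24 = 74.
Step 3: result = 74

The answer is 74.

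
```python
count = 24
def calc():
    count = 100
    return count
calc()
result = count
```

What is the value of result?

Step 1: Global count = 24.
Step 2: calc() creates local count = 100 (shadow, not modification).
Step 3: After calc() returns, global count is unchanged. result = 24

The answer is 24.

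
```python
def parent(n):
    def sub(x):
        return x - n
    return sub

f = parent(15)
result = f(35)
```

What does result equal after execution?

Step 1: parent(15) creates a closure capturing n = 15.
Step 2: f(35) computes 35 - 15 = 20.
Step 3: result = 20

The answer is 20.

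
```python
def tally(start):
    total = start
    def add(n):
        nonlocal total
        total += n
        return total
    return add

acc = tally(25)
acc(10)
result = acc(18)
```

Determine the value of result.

Step 1: tally(25) creates closure with total = 25.
Step 2: First acc(10): total = 25 + 10 = 35.
Step 3: Second acc(18): total = 35 + 18 = 53. result = 53

The answer is 53.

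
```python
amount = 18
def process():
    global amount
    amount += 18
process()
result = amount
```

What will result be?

Step 1: amount = 18 globally.
Step 2: process() modifies global amount: amount += 18 = 36.
Step 3: result = 36

The answer is 36.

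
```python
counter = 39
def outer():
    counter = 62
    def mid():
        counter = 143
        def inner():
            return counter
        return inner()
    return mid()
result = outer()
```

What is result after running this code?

Step 1: Three levels of shadowing: global 39, outer 62, mid 143.
Step 2: inner() finds counter = 143 in enclosing mid() scope.
Step 3: result = 143

The answer is 143.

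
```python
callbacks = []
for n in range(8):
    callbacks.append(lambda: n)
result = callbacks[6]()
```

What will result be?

Step 1: The loop creates 8 lambdas, all referencing the same variable n.
Step 2: After the loop, n = 7 (final value).
Step 3: callbacks[6]() looks up n at call time and finds 7. This is the late binding gotcha. result = 7

The answer is 7.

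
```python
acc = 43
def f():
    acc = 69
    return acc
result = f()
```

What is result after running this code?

Step 1: Global acc = 43.
Step 2: f() creates local acc = 69, shadowing the global.
Step 3: Returns local acc = 69. result = 69

The answer is 69.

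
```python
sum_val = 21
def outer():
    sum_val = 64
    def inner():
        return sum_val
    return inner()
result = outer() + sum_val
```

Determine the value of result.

Step 1: Global sum_val = 21. outer() shadows with sum_val = 64.
Step 2: inner() returns enclosing sum_val = 64. outer() = 64.
Step 3: result = 64 + global sum_val (21) = 85

The answer is 85.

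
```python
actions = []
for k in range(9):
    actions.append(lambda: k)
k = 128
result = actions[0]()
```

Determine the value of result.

Step 1: Lambdas capture the variable k by reference, not by value.
Step 2: After the loop, k is reassigned to 128.
Step 3: actions[0]() looks up the current k = 128. result = 128

The answer is 128.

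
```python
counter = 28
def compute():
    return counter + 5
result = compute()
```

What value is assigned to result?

Step 1: counter = 28 is defined globally.
Step 2: compute() looks up counter from global scope = 28, then computes 28 + 5 = 33.
Step 3: result = 33

The answer is 33.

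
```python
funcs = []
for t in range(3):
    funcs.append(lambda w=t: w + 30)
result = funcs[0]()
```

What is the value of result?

Step 1: Default argument w=t captures t's value at definition time.
Step 2: funcs[0] was defined when t = 0, so w defaults to 0.
Step 3: result = 0 + 30 = 30 (default arg fixes the late binding issue)

The answer is 30.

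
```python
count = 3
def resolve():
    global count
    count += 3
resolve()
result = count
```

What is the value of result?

Step 1: count = 3 globally.
Step 2: resolve() modifies global count: count += 3 = 6.
Step 3: result = 6

The answer is 6.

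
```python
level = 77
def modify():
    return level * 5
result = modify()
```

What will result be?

Step 1: level = 77 is defined globally.
Step 2: modify() looks up level from global scope = 77, then computes 77 * 5 = 385.
Step 3: result = 385

The answer is 385.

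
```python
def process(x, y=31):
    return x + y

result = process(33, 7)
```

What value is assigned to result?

Step 1: process(33, 7) overrides default y with 7.
Step 2: Returns 33 + 7 = 40.
Step 3: result = 40

The answer is 40.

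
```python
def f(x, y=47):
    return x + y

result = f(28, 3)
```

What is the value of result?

Step 1: f(28, 3) overrides default y with 3.
Step 2: Returns 28 + 3 = 31.
Step 3: result = 31

The answer is 31.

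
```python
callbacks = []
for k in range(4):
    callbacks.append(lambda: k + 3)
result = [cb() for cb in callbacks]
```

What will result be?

Step 1: All lambdas capture k by reference. After the loop, k = 3.
Step 2: Each call returns 3 + 3 = 6.
Step 3: result = [6, 6, 6, 6]

The answer is [6, 6, 6, 6].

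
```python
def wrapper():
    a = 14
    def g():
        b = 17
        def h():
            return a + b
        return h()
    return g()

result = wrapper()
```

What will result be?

Step 1: wrapper() defines a = 14. g() defines b = 17.
Step 2: h() accesses both from enclosing scopes: a = 14, b = 17.
Step 3: result = 14 + 17 = 31

The answer is 31.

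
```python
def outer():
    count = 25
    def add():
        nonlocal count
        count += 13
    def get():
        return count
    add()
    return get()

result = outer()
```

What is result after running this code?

Step 1: count = 25. add() modifies it via nonlocal, get() reads it.
Step 2: add() makes count = 25 + 13 = 38.
Step 3: get() returns 38. result = 38

The answer is 38.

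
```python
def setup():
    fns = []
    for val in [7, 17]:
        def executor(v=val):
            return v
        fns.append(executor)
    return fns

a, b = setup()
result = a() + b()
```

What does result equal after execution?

Step 1: Default argument v=val captures val at each iteration.
Step 2: a() returns 7 (captured at first iteration), b() returns 17 (captured at second).
Step 3: result = 7 + 17 = 24

The answer is 24.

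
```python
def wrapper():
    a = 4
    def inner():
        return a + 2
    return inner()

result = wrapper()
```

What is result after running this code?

Step 1: wrapper() defines a = 4.
Step 2: inner() reads a = 4 from enclosing scope, returns 4 + 2 = 6.
Step 3: result = 6

The answer is 6.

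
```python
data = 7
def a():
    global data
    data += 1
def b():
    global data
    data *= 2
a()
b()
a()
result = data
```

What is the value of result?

Step 1: data = 7.
Step 2: a(): data = 7 + 1 = 8.
Step 3: b(): data = 8 * 2 = 16.
Step 4: a(): data = 16 + 1 = 17

The answer is 17.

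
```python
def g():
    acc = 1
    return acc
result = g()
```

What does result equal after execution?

Step 1: g() defines acc = 1 in its local scope.
Step 2: return acc finds the local variable acc = 1.
Step 3: result = 1

The answer is 1.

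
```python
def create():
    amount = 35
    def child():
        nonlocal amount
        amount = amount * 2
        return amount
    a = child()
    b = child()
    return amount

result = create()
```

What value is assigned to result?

Step 1: amount starts at 35.
Step 2: First child(): amount = 35 * 2 = 70.
Step 3: Second child(): amount = 70 * 2 = 140.
Step 4: result = 140

The answer is 140.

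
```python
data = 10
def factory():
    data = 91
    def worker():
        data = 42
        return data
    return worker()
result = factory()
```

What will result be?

Step 1: Three scopes define data: global (10), factory (91), worker (42).
Step 2: worker() has its own local data = 42, which shadows both enclosing and global.
Step 3: result = 42 (local wins in LEGB)

The answer is 42.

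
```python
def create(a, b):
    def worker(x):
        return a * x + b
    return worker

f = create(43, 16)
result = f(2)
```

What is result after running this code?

Step 1: create(43, 16) captures a = 43, b = 16.
Step 2: f(2) computes 43 * 2 + 16 = 102.
Step 3: result = 102

The answer is 102.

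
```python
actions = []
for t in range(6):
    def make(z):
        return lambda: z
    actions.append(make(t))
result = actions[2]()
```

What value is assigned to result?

Step 1: make(t) creates a new scope capturing z = t at call time.
Step 2: actions[2] = make(2), so its lambda captures z = 2.
Step 3: result = 2 (closure factory fixes late binding)

The answer is 2.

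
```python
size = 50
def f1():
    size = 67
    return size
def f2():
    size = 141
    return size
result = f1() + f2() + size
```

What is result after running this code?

Step 1: Each function shadows global size with its own local.
Step 2: f1() returns 67, f2() returns 141.
Step 3: Global size = 50 is unchanged. result = 67 + 141 + 50 = 258

The answer is 258.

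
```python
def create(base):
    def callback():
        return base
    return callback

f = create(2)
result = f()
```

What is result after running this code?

Step 1: create(2) creates closure capturing base = 2.
Step 2: f() returns the captured base = 2.
Step 3: result = 2

The answer is 2.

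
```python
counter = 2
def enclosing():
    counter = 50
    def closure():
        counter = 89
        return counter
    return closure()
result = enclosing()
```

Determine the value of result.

Step 1: Three scopes define counter: global (2), enclosing (50), closure (89).
Step 2: closure() has its own local counter = 89, which shadows both enclosing and global.
Step 3: result = 89 (local wins in LEGB)

The answer is 89.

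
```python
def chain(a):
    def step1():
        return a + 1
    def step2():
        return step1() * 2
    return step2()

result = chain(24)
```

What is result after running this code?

Step 1: chain(24) captures a = 24.
Step 2: step2() calls step1() which returns 24 + 1 = 25.
Step 3: step2() returns 25 * 2 = 50

The answer is 50.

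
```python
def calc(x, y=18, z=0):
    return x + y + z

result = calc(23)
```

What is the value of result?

Step 1: calc(23) uses defaults y = 18, z = 0.
Step 2: Returns 23 + 18 + 0 = 41.
Step 3: result = 41

The answer is 41.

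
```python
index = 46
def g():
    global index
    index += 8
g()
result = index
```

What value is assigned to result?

Step 1: index = 46 globally.
Step 2: g() modifies global index: index += 8 = 54.
Step 3: result = 54

The answer is 54.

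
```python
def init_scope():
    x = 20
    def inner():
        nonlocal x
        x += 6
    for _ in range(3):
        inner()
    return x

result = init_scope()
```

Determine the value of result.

Step 1: x = 20.
Step 2: inner() is called 3 times in a loop, each adding 6 via nonlocal.
Step 3: x = 20 + 6 * 3 = 38

The answer is 38.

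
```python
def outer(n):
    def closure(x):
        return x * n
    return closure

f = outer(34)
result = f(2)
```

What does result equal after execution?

Step 1: outer(34) creates a closure capturing n = 34.
Step 2: f(2) computes 2 * 34 = 68.
Step 3: result = 68

The answer is 68.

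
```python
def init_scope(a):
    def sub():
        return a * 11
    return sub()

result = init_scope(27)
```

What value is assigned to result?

Step 1: init_scope(27) binds parameter a = 27.
Step 2: sub() accesses a = 27 from enclosing scope.
Step 3: result = 27 * 11 = 297

The answer is 297.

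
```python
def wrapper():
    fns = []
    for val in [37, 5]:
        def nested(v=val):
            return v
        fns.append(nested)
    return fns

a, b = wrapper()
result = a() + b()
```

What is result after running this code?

Step 1: Default argument v=val captures val at each iteration.
Step 2: a() returns 37 (captured at first iteration), b() returns 5 (captured at second).
Step 3: result = 37 + 5 = 42

The answer is 42.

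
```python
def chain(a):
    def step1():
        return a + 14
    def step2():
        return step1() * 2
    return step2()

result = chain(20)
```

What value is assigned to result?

Step 1: chain(20) captures a = 20.
Step 2: step2() calls step1() which returns 20 + 14 = 34.
Step 3: step2() returns 34 * 2 = 68

The answer is 68.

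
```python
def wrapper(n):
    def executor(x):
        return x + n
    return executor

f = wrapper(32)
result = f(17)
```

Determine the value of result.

Step 1: wrapper(32) creates a closure that captures n = 32.
Step 2: f(17) calls the closure with x = 17, returning 17 + 32 = 49.
Step 3: result = 49

The answer is 49.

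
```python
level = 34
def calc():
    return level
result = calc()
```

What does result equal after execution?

Step 1: level = 34 is defined in the global scope.
Step 2: calc() looks up level. No local level exists, so Python checks the global scope via LEGB rule and finds level = 34.
Step 3: result = 34

The answer is 34.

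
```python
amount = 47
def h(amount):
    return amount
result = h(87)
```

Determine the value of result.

Step 1: Global amount = 47.
Step 2: h(87) takes parameter amount = 87, which shadows the global.
Step 3: result = 87

The answer is 87.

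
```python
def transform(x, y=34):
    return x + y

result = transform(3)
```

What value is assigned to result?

Step 1: transform(3) uses default y = 34.
Step 2: Returns 3 + 34 = 37.
Step 3: result = 37

The answer is 37.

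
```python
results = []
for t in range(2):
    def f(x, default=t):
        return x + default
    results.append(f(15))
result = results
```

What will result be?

Step 1: Default argument default=t is evaluated at function definition time.
Step 2: Each iteration creates f with default = current t value.
Step 3: f(15) returns 15 + default. results = [15, 16]

The answer is [15, 16].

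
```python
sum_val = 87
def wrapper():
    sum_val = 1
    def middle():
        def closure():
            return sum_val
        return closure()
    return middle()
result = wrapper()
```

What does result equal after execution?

Step 1: wrapper() defines sum_val = 1. middle() and closure() have no local sum_val.
Step 2: closure() checks local (none), enclosing middle() (none), enclosing wrapper() and finds sum_val = 1.
Step 3: result = 1

The answer is 1.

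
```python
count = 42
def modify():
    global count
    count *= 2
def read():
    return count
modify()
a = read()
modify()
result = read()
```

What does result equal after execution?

Step 1: count = 42.
Step 2: First modify(): count = 42 * 2 = 84.
Step 3: Second modify(): count = 84 * 2 = 168.
Step 4: read() returns 168

The answer is 168.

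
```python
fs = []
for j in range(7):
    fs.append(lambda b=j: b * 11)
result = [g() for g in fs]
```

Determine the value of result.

Step 1: Default arg b=j captures j at each iteration.
Step 2: fs[k] has b defaulting to k, returns k * 11.
Step 3: result = [0, 11, 22, 33, 44, 55, 66]

The answer is [0, 11, 22, 33, 44, 55, 66].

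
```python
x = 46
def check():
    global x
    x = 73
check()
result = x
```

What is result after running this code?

Step 1: x = 46 globally.
Step 2: check() declares global x and sets it to 73.
Step 3: After check(), global x = 73. result = 73

The answer is 73.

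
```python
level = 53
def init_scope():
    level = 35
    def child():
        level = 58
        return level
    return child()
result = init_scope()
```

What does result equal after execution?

Step 1: Three scopes define level: global (53), init_scope (35), child (58).
Step 2: child() has its own local level = 58, which shadows both enclosing and global.
Step 3: result = 58 (local wins in LEGB)

The answer is 58.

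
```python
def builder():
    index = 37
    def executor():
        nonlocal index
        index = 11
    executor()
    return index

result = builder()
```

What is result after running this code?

Step 1: builder() sets index = 37.
Step 2: executor() uses nonlocal to reassign index = 11.
Step 3: result = 11

The answer is 11.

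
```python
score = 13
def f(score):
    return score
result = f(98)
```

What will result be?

Step 1: Global score = 13.
Step 2: f(98) takes parameter score = 98, which shadows the global.
Step 3: result = 98

The answer is 98.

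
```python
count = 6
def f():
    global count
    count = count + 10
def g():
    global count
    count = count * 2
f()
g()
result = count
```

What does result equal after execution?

Step 1: count = 6.
Step 2: f() adds 10: count = 6 + 10 = 16.
Step 3: g() doubles: count = 16 * 2 = 32.
Step 4: result = 32

The answer is 32.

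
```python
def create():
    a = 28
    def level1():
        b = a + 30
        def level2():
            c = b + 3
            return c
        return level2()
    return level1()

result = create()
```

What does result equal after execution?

Step 1: a = 28. b = a + 30 = 58.
Step 2: c = b + 3 = 58 + 3 = 61.
Step 3: result = 61

The answer is 61.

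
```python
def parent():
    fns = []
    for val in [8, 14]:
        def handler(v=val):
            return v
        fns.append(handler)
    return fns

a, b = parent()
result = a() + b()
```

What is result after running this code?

Step 1: Default argument v=val captures val at each iteration.
Step 2: a() returns 8 (captured at first iteration), b() returns 14 (captured at second).
Step 3: result = 8 + 14 = 22

The answer is 22.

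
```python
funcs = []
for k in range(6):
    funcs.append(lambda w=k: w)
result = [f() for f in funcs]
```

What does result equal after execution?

Step 1: Default arg w=k captures k at each iteration.
Step 2: Each lambda has its own default: 0, 1, ..., 5.
Step 3: result = [0, 1, 2, 3, 4, 5]

The answer is [0, 1, 2, 3, 4, 5].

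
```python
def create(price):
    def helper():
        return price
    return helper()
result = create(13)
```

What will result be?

Step 1: create(13) binds parameter price = 13.
Step 2: helper() looks up price in enclosing scope and finds the parameter price = 13.
Step 3: result = 13

The answer is 13.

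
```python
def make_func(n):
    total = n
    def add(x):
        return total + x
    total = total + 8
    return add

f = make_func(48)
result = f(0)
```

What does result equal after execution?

Step 1: make_func(48) sets total = 48, then total = 48 + 8 = 56.
Step 2: Closures capture by reference, so add sees total = 56.
Step 3: f(0) returns 56 + 0 = 56

The answer is 56.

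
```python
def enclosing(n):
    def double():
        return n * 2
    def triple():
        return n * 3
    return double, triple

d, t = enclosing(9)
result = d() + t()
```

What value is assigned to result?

Step 1: Both closures capture the same n = 9.
Step 2: d() = 9 * 2 = 18, t() = 9 * 3 = 27.
Step 3: result = 18 + 27 = 45

The answer is 45.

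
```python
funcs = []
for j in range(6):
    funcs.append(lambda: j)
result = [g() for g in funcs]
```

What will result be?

Step 1: All 6 lambdas share the same variable j.
Step 2: After the loop, j = 5.
Step 3: Each call returns 5. result = [5, 5, 5, 5, 5, 5]

The answer is [5, 5, 5, 5, 5, 5].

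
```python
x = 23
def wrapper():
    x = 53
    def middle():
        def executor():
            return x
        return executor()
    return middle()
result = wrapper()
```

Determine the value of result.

Step 1: wrapper() defines x = 53. middle() and executor() have no local x.
Step 2: executor() checks local (none), enclosing middle() (none), enclosing wrapper() and finds x = 53.
Step 3: result = 53

The answer is 53.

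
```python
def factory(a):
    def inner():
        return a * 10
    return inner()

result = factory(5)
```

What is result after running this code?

Step 1: factory(5) binds parameter a = 5.
Step 2: inner() accesses a = 5 from enclosing scope.
Step 3: result = 5 * 10 = 50

The answer is 50.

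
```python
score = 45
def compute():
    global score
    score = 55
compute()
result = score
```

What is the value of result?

Step 1: score = 45 globally.
Step 2: compute() declares global score and sets it to 55.
Step 3: After compute(), global score = 55. result = 55

The answer is 55.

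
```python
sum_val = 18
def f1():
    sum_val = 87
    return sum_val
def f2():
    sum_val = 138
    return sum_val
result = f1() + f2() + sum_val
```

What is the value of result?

Step 1: Each function shadows global sum_val with its own local.
Step 2: f1() returns 87, f2() returns 138.
Step 3: Global sum_val = 18 is unchanged. result = 87 + 138 + 18 = 243

The answer is 243.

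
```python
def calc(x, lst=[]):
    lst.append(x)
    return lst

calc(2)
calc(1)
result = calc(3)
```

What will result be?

Step 1: Mutable default argument gotcha! The list [] is created once.
Step 2: Each call appends to the SAME list: [2], [2, 1], [2, 1, 3].
Step 3: result = [2, 1, 3]

The answer is [2, 1, 3].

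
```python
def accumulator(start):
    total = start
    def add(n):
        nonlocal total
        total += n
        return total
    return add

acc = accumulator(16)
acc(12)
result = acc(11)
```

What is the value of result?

Step 1: accumulator(16) creates closure with total = 16.
Step 2: First acc(12): total = 16 + 12 = 28.
Step 3: Second acc(11): total = 28 + 11 = 39. result = 39

The answer is 39.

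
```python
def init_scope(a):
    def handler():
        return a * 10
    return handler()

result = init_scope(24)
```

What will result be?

Step 1: init_scope(24) binds parameter a = 24.
Step 2: handler() accesses a = 24 from enclosing scope.
Step 3: result = 24 * 10 = 240

The answer is 240.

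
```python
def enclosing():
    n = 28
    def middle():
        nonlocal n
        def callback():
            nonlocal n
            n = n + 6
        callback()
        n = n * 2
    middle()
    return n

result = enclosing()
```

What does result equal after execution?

Step 1: n = 28.
Step 2: callback() adds 6: n = 28 + 6 = 34.
Step 3: middle() doubles: n = 34 * 2 = 68.
Step 4: result = 68

The answer is 68.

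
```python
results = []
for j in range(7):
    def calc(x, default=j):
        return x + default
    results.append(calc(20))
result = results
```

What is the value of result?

Step 1: Default argument default=j is evaluated at function definition time.
Step 2: Each iteration creates calc with default = current j value.
Step 3: calc(20) returns 20 + default. results = [20, 21, 22, 23, 24, 25, 26]

The answer is [20, 21, 22, 23, 24, 25, 26].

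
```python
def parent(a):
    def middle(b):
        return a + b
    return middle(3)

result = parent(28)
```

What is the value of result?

Step 1: parent(28) passes a = 28.
Step 2: middle(3) has b = 3, reads a = 28 from enclosing.
Step 3: result = 28 + 3 = 31

The answer is 31.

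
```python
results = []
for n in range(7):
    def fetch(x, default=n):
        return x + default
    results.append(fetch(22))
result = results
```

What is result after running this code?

Step 1: Default argument default=n is evaluated at function definition time.
Step 2: Each iteration creates fetch with default = current n value.
Step 3: fetch(22) returns 22 + default. results = [22, 23, 24, 25, 26, 27, 28]

The answer is [22, 23, 24, 25, 26, 27, 28].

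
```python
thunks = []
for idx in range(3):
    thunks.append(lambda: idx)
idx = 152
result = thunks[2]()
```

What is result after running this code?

Step 1: Lambdas capture the variable idx by reference, not by value.
Step 2: After the loop, idx is reassigned to 152.
Step 3: thunks[2]() looks up the current idx = 152. result = 152

The answer is 152.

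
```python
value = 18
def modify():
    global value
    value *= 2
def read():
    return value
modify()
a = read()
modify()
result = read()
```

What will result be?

Step 1: value = 18.
Step 2: First modify(): value = 18 * 2 = 36.
Step 3: Second modify(): value = 36 * 2 = 72.
Step 4: read() returns 72

The answer is 72.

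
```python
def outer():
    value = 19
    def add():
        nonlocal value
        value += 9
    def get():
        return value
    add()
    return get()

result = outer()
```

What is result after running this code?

Step 1: value = 19. add() modifies it via nonlocal, get() reads it.
Step 2: add() makes value = 19 + 9 = 28.
Step 3: get() returns 28. result = 28

The answer is 28.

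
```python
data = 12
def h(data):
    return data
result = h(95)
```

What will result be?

Step 1: Global data = 12.
Step 2: h(95) takes parameter data = 95, which shadows the global.
Step 3: result = 95

The answer is 95.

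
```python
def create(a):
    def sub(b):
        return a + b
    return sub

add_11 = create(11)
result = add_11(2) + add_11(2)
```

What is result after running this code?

Step 1: add_11 captures a = 11.
Step 2: add_11(2) = 11 + 2 = 13, called twice.
Step 3: result = 13 + 13 = 26

The answer is 26.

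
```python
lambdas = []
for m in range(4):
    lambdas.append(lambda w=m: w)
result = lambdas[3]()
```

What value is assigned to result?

Step 1: Default argument w=m captures m's value at each iteration.
Step 2: lambdas[3] captured w = 3 when m was 3.
Step 3: result = 3

The answer is 3.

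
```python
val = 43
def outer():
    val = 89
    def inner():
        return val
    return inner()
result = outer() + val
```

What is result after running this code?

Step 1: Global val = 43. outer() shadows with val = 89.
Step 2: inner() returns enclosing val = 89. outer() = 89.
Step 3: result = 89 + global val (43) = 132

The answer is 132.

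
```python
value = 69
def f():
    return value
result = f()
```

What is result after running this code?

Step 1: value = 69 is defined in the global scope.
Step 2: f() looks up value. No local value exists, so Python checks the global scope via LEGB rule and finds value = 69.
Step 3: result = 69

The answer is 69.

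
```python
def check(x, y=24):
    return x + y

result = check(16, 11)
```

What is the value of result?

Step 1: check(16, 11) overrides default y with 11.
Step 2: Returns 16 + 11 = 27.
Step 3: result = 27

The answer is 27.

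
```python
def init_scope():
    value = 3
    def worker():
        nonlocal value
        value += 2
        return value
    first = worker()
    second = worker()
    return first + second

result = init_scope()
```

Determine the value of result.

Step 1: value starts at 3.
Step 2: First call: value = 3 + 2 = 5, returns 5.
Step 3: Second call: value = 5 + 2 = 7, returns 7.
Step 4: result = 5 + 7 = 12

The answer is 12.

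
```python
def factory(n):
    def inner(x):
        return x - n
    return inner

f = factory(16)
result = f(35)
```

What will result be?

Step 1: factory(16) creates a closure capturing n = 16.
Step 2: f(35) computes 35 - 16 = 19.
Step 3: result = 19

The answer is 19.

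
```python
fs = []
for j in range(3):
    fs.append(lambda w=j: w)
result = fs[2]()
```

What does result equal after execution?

Step 1: Default argument w=j captures j's value at each iteration.
Step 2: fs[2] captured w = 2 when j was 2.
Step 3: result = 2

The answer is 2.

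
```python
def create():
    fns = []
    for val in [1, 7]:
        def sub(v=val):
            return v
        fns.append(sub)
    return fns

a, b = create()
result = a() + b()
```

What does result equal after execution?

Step 1: Default argument v=val captures val at each iteration.
Step 2: a() returns 1 (captured at first iteration), b() returns 7 (captured at second).
Step 3: result = 1 + 7 = 8

The answer is 8.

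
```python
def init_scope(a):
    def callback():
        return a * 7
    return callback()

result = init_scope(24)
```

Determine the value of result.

Step 1: init_scope(24) binds parameter a = 24.
Step 2: callback() accesses a = 24 from enclosing scope.
Step 3: result = 24 * 7 = 168

The answer is 168.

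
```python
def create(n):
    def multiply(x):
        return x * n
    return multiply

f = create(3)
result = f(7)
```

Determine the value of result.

Step 1: create(3) returns multiply closure with n = 3.
Step 2: f(7) computes 7 * 3 = 21.
Step 3: result = 21

The answer is 21.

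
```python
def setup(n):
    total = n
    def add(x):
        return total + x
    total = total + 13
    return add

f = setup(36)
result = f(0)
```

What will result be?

Step 1: setup(36) sets total = 36, then total = 36 + 13 = 49.
Step 2: Closures capture by reference, so add sees total = 49.
Step 3: f(0) returns 49 + 0 = 49

The answer is 49.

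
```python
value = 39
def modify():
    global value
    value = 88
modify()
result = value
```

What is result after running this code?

Step 1: value = 39 globally.
Step 2: modify() declares global value and sets it to 88.
Step 3: After modify(), global value = 88. result = 88

The answer is 88.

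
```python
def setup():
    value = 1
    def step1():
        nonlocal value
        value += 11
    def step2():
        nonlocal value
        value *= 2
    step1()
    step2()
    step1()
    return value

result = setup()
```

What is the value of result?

Step 1: value = 1.
Step 2: step1(): value = 1 + 11 = 12.
Step 3: step2(): value = 12 * 2 = 24.
Step 4: step1(): value = 24 + 11 = 35. result = 35

The answer is 35.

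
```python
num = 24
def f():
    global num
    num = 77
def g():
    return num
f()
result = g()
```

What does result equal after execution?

Step 1: num = 24.
Step 2: f() sets global num = 77.
Step 3: g() reads global num = 77. result = 77

The answer is 77.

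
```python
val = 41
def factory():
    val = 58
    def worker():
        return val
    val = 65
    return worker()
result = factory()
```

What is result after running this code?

Step 1: factory() sets val = 58, then later val = 65.
Step 2: worker() is called after val is reassigned to 65. Closures capture variables by reference, not by value.
Step 3: result = 65

The answer is 65.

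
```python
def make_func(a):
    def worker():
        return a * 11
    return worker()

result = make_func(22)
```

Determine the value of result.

Step 1: make_func(22) binds parameter a = 22.
Step 2: worker() accesses a = 22 from enclosing scope.
Step 3: result = 22 * 11 = 242

The answer is 242.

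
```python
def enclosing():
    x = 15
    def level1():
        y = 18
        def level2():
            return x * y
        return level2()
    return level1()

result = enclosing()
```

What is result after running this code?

Step 1: x = 15 in enclosing. y = 18 in level1.
Step 2: level2() reads x = 15 and y = 18 from enclosing scopes.
Step 3: result = 15 * 18 = 270

The answer is 270.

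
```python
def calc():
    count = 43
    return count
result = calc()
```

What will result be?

Step 1: calc() defines count = 43 in its local scope.
Step 2: return count finds the local variable count = 43.
Step 3: result = 43

The answer is 43.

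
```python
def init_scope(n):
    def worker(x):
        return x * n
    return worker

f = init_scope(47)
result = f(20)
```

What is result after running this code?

Step 1: init_scope(47) creates a closure capturing n = 47.
Step 2: f(20) computes 20 * 47 = 940.
Step 3: result = 940

The answer is 940.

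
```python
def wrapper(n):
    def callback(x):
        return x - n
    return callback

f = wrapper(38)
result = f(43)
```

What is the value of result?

Step 1: wrapper(38) creates a closure capturing n = 38.
Step 2: f(43) computes 43 - 38 = 5.
Step 3: result = 5

The answer is 5.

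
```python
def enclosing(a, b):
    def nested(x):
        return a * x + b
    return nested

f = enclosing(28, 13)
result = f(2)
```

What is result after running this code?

Step 1: enclosing(28, 13) captures a = 28, b = 13.
Step 2: f(2) computes 28 * 2 + 13 = 69.
Step 3: result = 69

The answer is 69.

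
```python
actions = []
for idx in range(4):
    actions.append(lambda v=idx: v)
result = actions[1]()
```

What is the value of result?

Step 1: Default argument v=idx captures idx's value at each iteration.
Step 2: actions[1] captured v = 1 when idx was 1.
Step 3: result = 1

The answer is 1.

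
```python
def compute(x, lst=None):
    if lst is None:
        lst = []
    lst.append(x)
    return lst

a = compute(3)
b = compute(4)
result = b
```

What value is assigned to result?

Step 1: None default with guard creates a NEW list each call.
Step 2: a = [3] (fresh list). b = [4] (another fresh list).
Step 3: result = [4] (this is the fix for mutable default)

The answer is [4].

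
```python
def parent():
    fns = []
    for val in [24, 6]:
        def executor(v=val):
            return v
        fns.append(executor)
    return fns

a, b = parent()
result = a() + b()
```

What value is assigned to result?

Step 1: Default argument v=val captures val at each iteration.
Step 2: a() returns 24 (captured at first iteration), b() returns 6 (captured at second).
Step 3: result = 24 + 6 = 30

The answer is 30.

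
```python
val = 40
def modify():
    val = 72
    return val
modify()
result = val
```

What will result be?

Step 1: Global val = 40.
Step 2: modify() creates local val = 72 (shadow, not modification).
Step 3: After modify() returns, global val is unchanged. result = 40

The answer is 40.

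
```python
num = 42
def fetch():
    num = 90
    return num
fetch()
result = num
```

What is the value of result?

Step 1: Global num = 42.
Step 2: fetch() creates local num = 90 (shadow, not modification).
Step 3: After fetch() returns, global num is unchanged. result = 42

The answer is 42.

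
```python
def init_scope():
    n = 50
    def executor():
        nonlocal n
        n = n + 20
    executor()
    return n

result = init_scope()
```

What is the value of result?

Step 1: init_scope() sets n = 50.
Step 2: executor() uses nonlocal to modify n in init_scope's scope: n = 50 + 20 = 70.
Step 3: init_scope() returns the modified n = 70

The answer is 70.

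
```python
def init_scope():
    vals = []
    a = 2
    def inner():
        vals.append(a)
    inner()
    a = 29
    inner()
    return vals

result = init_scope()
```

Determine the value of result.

Step 1: a = 2. inner() appends current a to vals.
Step 2: First inner(): appends 2. Then a = 29.
Step 3: Second inner(): appends 29 (closure sees updated a). result = [2, 29]

The answer is [2, 29].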